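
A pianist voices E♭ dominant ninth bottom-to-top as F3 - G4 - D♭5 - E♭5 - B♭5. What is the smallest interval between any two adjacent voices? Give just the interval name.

Adjacent intervals: F3→G4 = major ninth; G4→D♭5 = diminished fifth; D♭5→E♭5 = major second; E♭5→B♭5 = perfect fifth.
The smallest is D♭5 to E♭5, a major second (2 semitones).

M2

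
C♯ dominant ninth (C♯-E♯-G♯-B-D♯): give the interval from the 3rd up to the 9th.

3rd = E♯; 9th = D♯.
E♯ up to D♯ is 10 semitones, a half step narrower than a major seventh, so the interval is minor.

minor seventh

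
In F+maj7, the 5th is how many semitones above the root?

Spelling the chord: F, A, C#, E.
F to C# is an augmented fifth: 8 semitones.

8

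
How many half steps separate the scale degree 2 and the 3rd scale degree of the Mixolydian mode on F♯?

The scale is F♯ G♯ A♯ B C♯ D♯ E.
G♯ up to A♯ is a major second — 2 semitones.

2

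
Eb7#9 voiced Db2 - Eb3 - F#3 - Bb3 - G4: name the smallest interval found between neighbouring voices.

augmented second

Adjacent intervals: Db2→Eb3 = major ninth; Eb3→F#3 = augmented second; F#3→Bb3 = diminished fourth; Bb3→G4 = major sixth.
The smallest is Eb3 to F#3, an augmented second (3 semitones).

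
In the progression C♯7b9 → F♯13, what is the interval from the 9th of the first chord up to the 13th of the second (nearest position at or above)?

A1

C♯7b9 has D as its 9th, and F♯13 has D♯ as its 13th.
1 letter names make it a unison; at 1 semitone (a half step wider than perfect) the quality is augmented.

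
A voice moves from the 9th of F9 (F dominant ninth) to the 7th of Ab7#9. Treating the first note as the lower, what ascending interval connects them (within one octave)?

diminished octave

The 9th of F9 (F dominant ninth) is G; the 7th of Ab7#9 is Gb.
From G to Gb: 11 semitones over an octave = diminished.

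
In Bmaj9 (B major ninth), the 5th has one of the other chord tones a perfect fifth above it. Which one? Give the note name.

The chord tones of B major ninth are B–D♯–F♯–A♯–C♯.
The 5th is F♯. A perfect fifth above F♯ is C♯.
C♯ is the chord's 9th.

C#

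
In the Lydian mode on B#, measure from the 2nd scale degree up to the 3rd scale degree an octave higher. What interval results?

major ninth

Spelling the Lydian mode on B#: B# C## D## E## F## G## A##.
The 2nd scale degree is C## and the degree 3 (up an octave) is D##.
From C## to D## is 14 semitones, exactly the major ninth.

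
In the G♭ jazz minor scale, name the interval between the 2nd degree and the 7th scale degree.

M6

Spelling the G♭ jazz minor scale: G♭ A♭ B𝄫 C♭ D♭ E♭ F.
That puts A♭ below F.
From A♭ to F is 9 semitones, exactly the major sixth.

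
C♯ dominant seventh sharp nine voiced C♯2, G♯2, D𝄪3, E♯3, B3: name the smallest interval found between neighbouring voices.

minor second

Adjacent intervals: C♯2→G♯2 = perfect fifth; G♯2→D𝄪3 = augmented fifth; D𝄪3→E♯3 = minor second; E♯3→B3 = diminished fifth.
The smallest is D𝄪3 to E♯3, a minor second (1 semitone).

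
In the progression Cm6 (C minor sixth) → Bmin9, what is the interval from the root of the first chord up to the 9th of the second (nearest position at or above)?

augmented unison

Cm6 (C minor sixth) has C as its root, and Bmin9 has C# as its 9th.
From C to C#: 1 semitone over a unison = augmented.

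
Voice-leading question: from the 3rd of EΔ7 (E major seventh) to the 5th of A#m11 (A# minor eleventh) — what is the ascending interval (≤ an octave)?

major sixth

The 3rd of EΔ7 (E major seventh) is G#; the 5th of A#m11 (A# minor eleventh) is E#.
From G# to E# is 9 semitones, exactly the major sixth.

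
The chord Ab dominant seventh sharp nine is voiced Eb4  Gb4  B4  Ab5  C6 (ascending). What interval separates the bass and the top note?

The outer voices are Eb4 and C6.
Eb up to C spans 13 letter names and 21 semitones — a major thirteenth.

major 13th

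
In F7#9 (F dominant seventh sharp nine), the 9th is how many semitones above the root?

Spelling the chord: F-A-C-Eb-G#.
F to G# is an augmented ninth: 15 semitones.

15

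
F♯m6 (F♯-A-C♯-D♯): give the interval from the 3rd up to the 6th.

A4

The 3rd is A and the 6th is D♯.
A up to D♯ is 6 semitones, a half step wider than a perfect fourth, so the interval is augmented.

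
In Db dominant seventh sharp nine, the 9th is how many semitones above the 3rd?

The chord tones of Db7#9 are Db–F–Ab–Cb–E.
F to E is a major seventh: 11 semitones.

11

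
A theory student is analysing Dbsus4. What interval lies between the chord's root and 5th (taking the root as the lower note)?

Db sus4 is spelled Db, Gb, Ab.
That puts Db below Ab.
Counting 5 letters and 7 half steps from Db gives a perfect fifth.

perfect fifth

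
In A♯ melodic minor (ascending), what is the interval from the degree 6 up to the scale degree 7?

major 2nd

A♯ melodic minor: A♯ B♯ C♯ D♯ E♯ F𝄪 G𝄪.
Degree 6 = F𝄪; 7th degree = G𝄪.
Counting 2 letters and 2 half steps from F𝄪 gives a major second.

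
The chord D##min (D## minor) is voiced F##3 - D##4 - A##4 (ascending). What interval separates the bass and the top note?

major tenth

The outer voices are F##3 and A##4.
From F## to A## is 16 semitones, exactly the major tenth.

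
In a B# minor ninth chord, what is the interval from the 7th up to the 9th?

The chord tones of B#m9 are B# D# F## A# C##.
7th = A#; 9th = C##.
From A# to C## is 4 semitones, exactly the major third.

M3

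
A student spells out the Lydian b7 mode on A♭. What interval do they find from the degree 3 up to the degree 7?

diminished fifth

Spelling the Lydian b7 mode on A♭: A♭ B♭ C D E♭ F G♭.
Degree 3 = C; 7th scale degree = G♭.
From C to G♭: 6 semitones over a fifth = diminished.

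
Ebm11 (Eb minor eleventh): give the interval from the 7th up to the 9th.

Ebm11 is spelled Eb-Gb-Bb-Db-F-Ab.
The 7th is Db and the 9th is F.
From Db to F is 4 semitones, exactly the major third.

major third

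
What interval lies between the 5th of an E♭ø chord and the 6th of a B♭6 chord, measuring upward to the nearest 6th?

augmented 6th

The 5th of E♭ø is B𝄫; the 6th of B♭6 is G.
6 letter names make it a sixth; at 10 semitones (a half step wider than major) the quality is augmented.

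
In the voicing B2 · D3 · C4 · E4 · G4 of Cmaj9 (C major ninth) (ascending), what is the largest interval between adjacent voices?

minor seventh

Adjacent intervals: B2→D3 = minor third; D3→C4 = minor seventh; C4→E4 = major third; E4→G4 = minor third.
The largest is D3 to C4, a minor seventh (10 semitones).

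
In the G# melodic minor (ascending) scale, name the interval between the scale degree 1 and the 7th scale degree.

major seventh

The scale runs G# A# B C# D# E# F##.
So we need the interval from G# up to F##.
Counting 7 letters and 11 half steps from G# gives a major seventh.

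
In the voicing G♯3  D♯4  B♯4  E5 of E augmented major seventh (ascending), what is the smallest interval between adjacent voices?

diminished 4th

Adjacent intervals: G♯3→D♯4 = perfect fifth; D♯4→B♯4 = major sixth; B♯4→E5 = diminished fourth.
The smallest is B♯4 to E5, a diminished fourth (4 semitones).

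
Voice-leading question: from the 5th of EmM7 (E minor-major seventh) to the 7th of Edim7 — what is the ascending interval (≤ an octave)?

The 5th of EmM7 (E minor-major seventh) is B; the 7th of Edim7 is Db.
From B to Db: 2 semitones over a third = diminished.

diminished third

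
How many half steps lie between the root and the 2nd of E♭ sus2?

E♭sus2 (E♭ sus2): E♭–F–B♭.
E♭ to F is a major second: 2 semitones.

2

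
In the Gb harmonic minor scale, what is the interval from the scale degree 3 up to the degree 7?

augmented fifth

Spelling the Gb harmonic minor scale: Gb Ab Bbb Cb Db Ebb F.
That puts Bbb below F.
From Bbb to F: 8 semitones over a fifth = augmented.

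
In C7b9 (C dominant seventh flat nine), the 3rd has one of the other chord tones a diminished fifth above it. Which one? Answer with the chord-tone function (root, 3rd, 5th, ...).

7th

C dominant seventh flat nine: C–E–G–B♭–D♭.
The 3rd is E. A diminished fifth above E is B♭.
B♭ is the chord's 7th.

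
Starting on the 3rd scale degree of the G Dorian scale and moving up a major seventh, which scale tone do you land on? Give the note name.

A

The scale is G A Bb C D E F.
The 3rd scale degree is Bb; a major seventh above that is A — scale degree 2.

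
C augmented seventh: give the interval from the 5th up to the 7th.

diminished 3rd

C+7 (C augmented seventh) is spelled C, E, G♯, B♭.
That puts G♯ below B♭.
From G♯ to B♭: 2 semitones over a third = diminished.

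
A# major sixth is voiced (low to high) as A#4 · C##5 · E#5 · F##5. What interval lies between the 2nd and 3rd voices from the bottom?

Those voices are C##5 and E#5.
3 letter names make it a third; at 3 semitones (a half step narrower than major) the quality is minor.

minor third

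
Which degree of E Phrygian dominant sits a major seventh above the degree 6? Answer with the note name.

B

The scale is E F G# A B C D.
The degree 6 is C; a major seventh above that is B — scale degree 5.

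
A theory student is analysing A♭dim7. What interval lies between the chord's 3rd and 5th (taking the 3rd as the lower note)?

minor third

The chord tones of A♭dim7 (A♭ diminished seventh) are A♭-C♭-E𝄫-G𝄫.
So we need the interval from C♭ up to E𝄫.
C♭ up to E𝄫 is 3 semitones, a half step narrower than a major third, so the interval is minor.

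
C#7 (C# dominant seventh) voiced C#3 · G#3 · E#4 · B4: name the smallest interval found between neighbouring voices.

Adjacent intervals: C#3→G#3 = perfect fifth; G#3→E#4 = major sixth; E#4→B4 = diminished fifth.
The smallest is E#4 to B4, a diminished fifth (6 semitones).

d5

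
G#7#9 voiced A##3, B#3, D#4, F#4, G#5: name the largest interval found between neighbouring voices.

Adjacent intervals: A##3→B#3 = minor second; B#3→D#4 = minor third; D#4→F#4 = minor third; F#4→G#5 = major ninth.
The largest is F#4 to G#5, a major ninth (14 semitones).

major 9th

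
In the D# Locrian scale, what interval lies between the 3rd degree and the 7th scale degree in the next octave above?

The scale runs D# E F# G# A B C#.
So we need the interval from F# up to C#.
F# up to C# spans 12 letter names and 19 semitones — a perfect twelfth.

P12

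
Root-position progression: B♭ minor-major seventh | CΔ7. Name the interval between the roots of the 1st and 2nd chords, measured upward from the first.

M2

The roots are B♭ and C.
B♭ up to C spans 2 letter names and 2 semitones — a major second.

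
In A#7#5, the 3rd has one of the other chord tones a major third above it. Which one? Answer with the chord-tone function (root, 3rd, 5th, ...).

5th

A#7#5 is spelled A#-C##-E##-G#.
The 3rd is C##. A major third above C## is E##.
E## is the chord's 5th.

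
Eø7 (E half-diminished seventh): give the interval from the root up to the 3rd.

minor third

Eø7 (E half-diminished seventh) is spelled E–G–Bb–D.
That puts E below G.
From E to G: 3 semitones over a third = minor.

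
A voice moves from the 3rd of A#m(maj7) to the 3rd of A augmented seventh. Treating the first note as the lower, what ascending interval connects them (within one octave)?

perfect 1st

The 3rd of A#m(maj7) is C#; the 3rd of A augmented seventh is C#.
From C# to C# is 0 semitones, exactly the perfect unison.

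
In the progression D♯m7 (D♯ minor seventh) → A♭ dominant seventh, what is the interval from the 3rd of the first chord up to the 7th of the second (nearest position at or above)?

The 3rd of D♯m7 (D♯ minor seventh) is F♯; the 7th of A♭ dominant seventh is G♭.
F♯ up to G♭ is 0 semitones, a whole step narrower than a major second, so the interval is diminished.

diminished 2nd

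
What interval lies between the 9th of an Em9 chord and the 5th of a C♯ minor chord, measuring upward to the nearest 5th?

The 9th of Em9 is F♯; the 5th of C♯ minor is G♯.
From F♯ to G♯ is 2 semitones, exactly the major second.

major second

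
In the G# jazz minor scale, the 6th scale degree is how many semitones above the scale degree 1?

The scale is G# A# B C# D# E# F##.
G# up to E# is a major sixth — 9 semitones.

9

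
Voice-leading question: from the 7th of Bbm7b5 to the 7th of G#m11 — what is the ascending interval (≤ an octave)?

The 7th of Bbm7b5 is Ab; the 7th of G#m11 is F#.
6 letter names make it a sixth; at 10 semitones (a half step wider than major) the quality is augmented.

augmented 6th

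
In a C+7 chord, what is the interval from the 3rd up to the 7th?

diminished fifth

The chord tones of C augmented seventh are C, E, G#, Bb.
3rd = E; 7th = Bb.
5 letter names make it a fifth; at 6 semitones (a half step narrower than perfect) the quality is diminished.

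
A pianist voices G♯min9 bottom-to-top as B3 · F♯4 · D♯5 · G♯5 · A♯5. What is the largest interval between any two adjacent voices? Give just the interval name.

major sixth

Adjacent intervals: B3→F♯4 = perfect fifth; F♯4→D♯5 = major sixth; D♯5→G♯5 = perfect fourth; G♯5→A♯5 = major second.
The largest is F♯4 to D♯5, a major sixth (9 semitones).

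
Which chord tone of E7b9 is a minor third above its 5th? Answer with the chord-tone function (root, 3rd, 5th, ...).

7th

The chord tones of E7b9 are E–G#–B–D–F.
The 5th is B. A minor third above B is D.
D is the chord's 7th.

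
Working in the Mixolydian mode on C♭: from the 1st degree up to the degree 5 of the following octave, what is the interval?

perfect twelfth

Spelling the Mixolydian mode on C♭: C♭ D♭ E♭ F♭ G♭ A♭ B𝄫.
So we need the interval from C♭ up to G♭.
From C♭ to G♭ is 19 semitones, exactly the perfect twelfth.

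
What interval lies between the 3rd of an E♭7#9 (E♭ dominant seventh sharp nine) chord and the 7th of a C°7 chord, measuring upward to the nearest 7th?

diminished 3rd

The 3rd of E♭7#9 (E♭ dominant seventh sharp nine) is G; the 7th of C°7 is B𝄫.
From G to B𝄫: 2 semitones over a third = diminished.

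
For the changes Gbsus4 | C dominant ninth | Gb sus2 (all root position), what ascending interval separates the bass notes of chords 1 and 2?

The roots are Gb and C.
4 letter names make it a fourth; at 6 semitones (a half step wider than perfect) the quality is augmented.

augmented fourth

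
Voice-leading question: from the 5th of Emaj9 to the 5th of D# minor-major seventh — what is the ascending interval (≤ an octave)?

major seventh

The 5th of Emaj9 is B; the 5th of D# minor-major seventh is A#.
Counting 7 letters and 11 half steps from B gives a major seventh.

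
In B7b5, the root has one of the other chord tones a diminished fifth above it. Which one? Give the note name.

Spelling the chord: B, D♯, F, A.
The root is B. A diminished fifth above B is F.
F is the chord's 5th.

F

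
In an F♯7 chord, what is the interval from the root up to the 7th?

Spelling the chord: F♯ A♯ C♯ E.
The root is F♯ and the 7th is E.
From F♯ to E: 10 semitones over a seventh = minor.

m7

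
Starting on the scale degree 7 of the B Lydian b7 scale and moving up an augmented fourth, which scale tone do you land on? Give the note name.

The scale is B C♯ D♯ E♯ F♯ G♯ A.
The scale degree 7 is A; an augmented fourth above that is D♯ — scale degree 3.

D#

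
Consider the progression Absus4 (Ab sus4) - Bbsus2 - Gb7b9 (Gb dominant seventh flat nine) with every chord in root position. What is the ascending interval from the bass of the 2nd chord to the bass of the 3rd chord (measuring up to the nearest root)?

The roots are Bb and Gb.
6 letter names make it a sixth; at 8 semitones (a half step narrower than major) the quality is minor.

minor 6th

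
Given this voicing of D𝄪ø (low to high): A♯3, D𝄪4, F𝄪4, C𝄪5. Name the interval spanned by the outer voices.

The outer voices are A♯3 and C𝄪5.
Counting 10 letters and 16 half steps from A♯ gives a major tenth.

M10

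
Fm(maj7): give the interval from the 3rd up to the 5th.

The chord tones of Fm(maj7) (F minor-major seventh) are F, Ab, C, E.
3rd = Ab; 5th = C.
Counting 3 letters and 4 half steps from Ab gives a major third.

major third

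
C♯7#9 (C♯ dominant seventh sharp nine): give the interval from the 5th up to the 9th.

C♯ dominant seventh sharp nine is spelled C♯–E♯–G♯–B–D𝄪.
The 5th is G♯ and the 9th is D𝄪.
5 letter names make it a fifth; at 8 semitones (a half step wider than perfect) the quality is augmented.

A5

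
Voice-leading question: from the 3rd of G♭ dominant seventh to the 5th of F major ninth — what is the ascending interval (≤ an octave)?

G♭ dominant seventh has B♭ as its 3rd, and F major ninth has C as its 5th.
B♭ up to C spans 2 letter names and 2 semitones — a major second.

M2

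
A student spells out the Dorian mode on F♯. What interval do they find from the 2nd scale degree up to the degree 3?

The scale runs F♯ G♯ A B C♯ D♯ E.
So we need the interval from G♯ up to A.
G♯ up to A is 1 semitone, a half step narrower than a major second, so the interval is minor.

minor second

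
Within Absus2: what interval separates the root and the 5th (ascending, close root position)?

Absus2 is spelled Ab Bb Eb.
The root is Ab and the 5th is Eb.
From Ab to Eb is 7 semitones, exactly the perfect fifth.

perfect fifth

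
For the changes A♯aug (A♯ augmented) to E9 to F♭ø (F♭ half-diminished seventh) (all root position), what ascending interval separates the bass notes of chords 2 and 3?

The roots are E and F♭.
From E to F♭: 0 semitones over a second = diminished.

diminished second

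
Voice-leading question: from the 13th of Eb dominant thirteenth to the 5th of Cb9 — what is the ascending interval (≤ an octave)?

Eb dominant thirteenth has C as its 13th, and Cb9 has Gb as its 5th.
From C to Gb: 6 semitones over a fifth = diminished.

d5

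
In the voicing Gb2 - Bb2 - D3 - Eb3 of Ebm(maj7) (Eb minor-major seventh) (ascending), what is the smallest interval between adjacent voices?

Adjacent intervals: Gb2→Bb2 = major third; Bb2→D3 = major third; D3→Eb3 = minor second.
The smallest is D3 to Eb3, a minor second (1 semitone).

minor second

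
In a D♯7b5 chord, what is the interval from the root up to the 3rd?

major third

D♯7b5: D♯ F𝄪 A C♯.
So we need the interval from D♯ up to F𝄪.
Counting 3 letters and 4 half steps from D♯ gives a major third.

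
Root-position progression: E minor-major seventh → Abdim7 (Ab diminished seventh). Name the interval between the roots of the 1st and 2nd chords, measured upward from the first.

The roots are E and Ab.
E up to Ab is 4 semitones, a half step narrower than a perfect fourth, so the interval is diminished.

diminished fourth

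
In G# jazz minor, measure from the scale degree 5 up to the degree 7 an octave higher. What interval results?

Spelling G# jazz minor: G# A# B C# D# E# F##.
So we need the interval from D# up to F##.
D# up to F## spans 10 letter names and 16 semitones — a major tenth.

major 10th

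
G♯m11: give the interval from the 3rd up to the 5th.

G♯m11 is spelled G♯ B D♯ F♯ A♯ C♯.
The 3rd is B and the 5th is D♯.
B up to D♯ spans 3 letter names and 4 semitones — a major third.

major third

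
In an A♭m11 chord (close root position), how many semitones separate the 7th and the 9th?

4

A♭m11 is spelled A♭ C♭ E♭ G♭ B♭ D♭.
G♭ to B♭ is a major third: 4 semitones.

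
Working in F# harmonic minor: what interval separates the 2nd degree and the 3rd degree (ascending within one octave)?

minor second

Spelling F# harmonic minor: F# G# A B C# D E#.
2nd degree = G#; degree 3 = A.
From G# to A: 1 semitone over a second = minor.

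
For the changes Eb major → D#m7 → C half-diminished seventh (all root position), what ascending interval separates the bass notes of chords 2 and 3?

The roots are D# and C.
From D# to C: 9 semitones over a seventh = diminished.

diminished 7th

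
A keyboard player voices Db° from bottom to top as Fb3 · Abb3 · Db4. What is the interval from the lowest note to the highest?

major sixth

The outer voices are Fb3 and Db4.
Counting 6 letters and 9 half steps from Fb gives a major sixth.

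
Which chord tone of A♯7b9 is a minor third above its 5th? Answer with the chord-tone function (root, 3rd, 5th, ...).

A♯7b9 is spelled A♯, C𝄪, E♯, G♯, B.
The 5th is E♯. A minor third above E♯ is G♯.
G♯ is the chord's 7th.

7th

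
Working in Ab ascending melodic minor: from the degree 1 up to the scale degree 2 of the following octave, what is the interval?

The scale runs Ab Bb Cb Db Eb F G.
The degree 1 is Ab and the scale degree 2 (up an octave) is Bb.
From Ab to Bb is 14 semitones, exactly the major ninth.

major ninth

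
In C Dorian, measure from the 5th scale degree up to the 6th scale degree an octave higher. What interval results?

major 9th

Spelling C Dorian: C D Eb F G A Bb.
So we need the interval from G up to A.
From G to A is 14 semitones, exactly the major ninth.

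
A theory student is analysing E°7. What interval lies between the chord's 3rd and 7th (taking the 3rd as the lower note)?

diminished fifth

E diminished seventh: E, G, Bb, Db.
3rd = G; 7th = Db.
G up to Db is 6 semitones, a half step narrower than a perfect fifth, so the interval is diminished.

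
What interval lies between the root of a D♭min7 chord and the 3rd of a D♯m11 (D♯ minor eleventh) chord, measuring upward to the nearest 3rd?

A3

D♭min7 has D♭ as its root, and D♯m11 (D♯ minor eleventh) has F♯ as its 3rd.
From D♭ to F♯: 5 semitones over a third = augmented.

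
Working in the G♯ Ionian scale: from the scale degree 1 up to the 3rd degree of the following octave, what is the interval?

Spelling the G♯ Ionian scale: G♯ A♯ B♯ C♯ D♯ E♯ F𝄪.
The scale degree 1 is G♯ and the 3rd degree (up an octave) is B♯.
From G♯ to B♯ is 16 semitones, exactly the major tenth.

major 10th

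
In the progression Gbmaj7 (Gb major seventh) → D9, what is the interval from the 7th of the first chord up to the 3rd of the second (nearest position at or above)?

The 7th of Gbmaj7 (Gb major seventh) is F; the 3rd of D9 is F#.
F up to F# is 1 semitone, a half step wider than a perfect unison, so the interval is augmented.

augmented 1st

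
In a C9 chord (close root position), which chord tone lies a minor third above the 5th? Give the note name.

Bb

The chord tones of C9 are C–E–G–Bb–D.
The 5th is G. A minor third above G is Bb.
Bb is the chord's 7th.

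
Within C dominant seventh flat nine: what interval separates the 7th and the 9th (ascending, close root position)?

The chord tones of C7b9 are C–E–G–Bb–Db.
7th = Bb; 9th = Db.
3 letter names make it a third; at 3 semitones (a half step narrower than major) the quality is minor.

minor third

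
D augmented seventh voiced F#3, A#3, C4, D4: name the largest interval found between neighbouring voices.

M3

Adjacent intervals: F#3→A#3 = major third; A#3→C4 = diminished third; C4→D4 = major second.
The largest is F#3 to A#3, a major third (4 semitones).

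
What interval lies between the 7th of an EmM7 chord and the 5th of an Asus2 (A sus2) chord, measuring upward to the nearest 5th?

The 7th of EmM7 is D#; the 5th of Asus2 (A sus2) is E.
D# up to E is 1 semitone, a half step narrower than a major second, so the interval is minor.

m2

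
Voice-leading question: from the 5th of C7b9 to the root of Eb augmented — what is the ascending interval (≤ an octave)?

C7b9 has G as its 5th, and Eb augmented has Eb as its root.
From G to Eb: 8 semitones over a sixth = minor.

minor sixth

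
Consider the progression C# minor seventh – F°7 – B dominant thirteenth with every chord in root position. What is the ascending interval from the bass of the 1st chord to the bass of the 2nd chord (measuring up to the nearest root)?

The roots are C# and F.
From C# to F: 4 semitones over a fourth = diminished.

diminished fourth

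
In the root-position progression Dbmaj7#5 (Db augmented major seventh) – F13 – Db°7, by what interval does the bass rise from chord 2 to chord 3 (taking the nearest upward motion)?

The roots are F and Db.
6 letter names make it a sixth; at 8 semitones (a half step narrower than major) the quality is minor.

minor 6th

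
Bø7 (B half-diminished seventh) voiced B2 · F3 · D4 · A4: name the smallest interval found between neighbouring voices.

Adjacent intervals: B2→F3 = diminished fifth; F3→D4 = major sixth; D4→A4 = perfect fifth.
The smallest is B2 to F3, a diminished fifth (6 semitones).

diminished 5th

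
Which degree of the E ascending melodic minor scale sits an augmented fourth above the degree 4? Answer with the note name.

D#

The scale is E F# G A B C# D#.
The degree 4 is A; an augmented fourth above that is D# — scale degree 7.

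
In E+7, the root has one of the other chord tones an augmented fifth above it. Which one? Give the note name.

B#

The chord tones of E7#5 are E G# B# D.
The root is E. An augmented fifth above E is B#.
B# is the chord's 5th.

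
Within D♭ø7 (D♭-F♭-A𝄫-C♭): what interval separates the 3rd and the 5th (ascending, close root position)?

The 3rd is F♭ and the 5th is A𝄫.
F♭ up to A𝄫 is 3 semitones, a half step narrower than a major third, so the interval is minor.

minor 3rd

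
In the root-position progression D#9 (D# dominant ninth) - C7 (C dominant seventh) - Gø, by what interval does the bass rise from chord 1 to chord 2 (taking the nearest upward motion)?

diminished 7th

The roots are D# and C.
From D# to C: 9 semitones over a seventh = diminished.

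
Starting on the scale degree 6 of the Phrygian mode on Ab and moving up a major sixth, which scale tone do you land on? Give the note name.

The scale is Ab Bbb Cb Db Eb Fb Gb.
The scale degree 6 is Fb; a major sixth above that is Db — scale degree 4.

Db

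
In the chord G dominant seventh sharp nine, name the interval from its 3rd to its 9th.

The chord tones of G dominant seventh sharp nine are G-B-D-F-A♯.
The 3rd is B and the 9th is A♯.
Counting 7 letters and 11 half steps from B gives a major seventh.

major 7th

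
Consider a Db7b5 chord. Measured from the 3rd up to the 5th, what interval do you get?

Db7b5 is spelled Db, F, Abb, Cb.
So we need the interval from F up to Abb.
3 letter names make it a third; at 2 semitones (a whole step narrower than major) the quality is diminished.

diminished third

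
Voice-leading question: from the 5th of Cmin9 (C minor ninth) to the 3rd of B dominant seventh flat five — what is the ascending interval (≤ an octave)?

The 5th of Cmin9 (C minor ninth) is G; the 3rd of B dominant seventh flat five is D#.
5 letter names make it a fifth; at 8 semitones (a half step wider than perfect) the quality is augmented.

augmented fifth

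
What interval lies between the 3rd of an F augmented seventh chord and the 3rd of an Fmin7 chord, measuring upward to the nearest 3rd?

diminished 8th

F augmented seventh has A as its 3rd, and Fmin7 has Ab as its 3rd.
8 letter names make it an octave; at 11 semitones (a half step narrower than perfect) the quality is diminished.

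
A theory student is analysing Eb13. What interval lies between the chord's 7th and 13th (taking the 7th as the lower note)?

major 7th

Spelling the chord: Eb-G-Bb-Db-F-C.
7th = Db; 13th = C.
From Db to C is 11 semitones, exactly the major seventh.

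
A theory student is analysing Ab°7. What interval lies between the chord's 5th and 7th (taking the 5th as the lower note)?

Ab°7 is spelled Ab–Cb–Ebb–Gbb.
The 5th is Ebb and the 7th is Gbb.
Ebb up to Gbb is 3 semitones, a half step narrower than a major third, so the interval is minor.

minor 3rd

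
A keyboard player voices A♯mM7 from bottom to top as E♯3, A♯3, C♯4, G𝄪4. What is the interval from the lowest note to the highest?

The outer voices are E♯3 and G𝄪4.
E♯ up to G𝄪 spans 10 letter names and 16 semitones — a major tenth.

major tenth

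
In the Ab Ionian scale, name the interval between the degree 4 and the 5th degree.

Spelling the Ab Ionian scale: Ab Bb C Db Eb F G.
Degree 4 = Db; degree 5 = Eb.
From Db to Eb is 2 semitones, exactly the major second.

major second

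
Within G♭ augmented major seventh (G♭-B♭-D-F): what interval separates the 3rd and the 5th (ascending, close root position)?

That puts B♭ below D.
B♭ up to D spans 3 letter names and 4 semitones — a major third.

M3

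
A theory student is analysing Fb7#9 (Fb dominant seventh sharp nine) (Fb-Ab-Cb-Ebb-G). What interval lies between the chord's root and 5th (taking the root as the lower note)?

perfect fifth

That puts Fb below Cb.
From Fb to Cb is 7 semitones, exactly the perfect fifth.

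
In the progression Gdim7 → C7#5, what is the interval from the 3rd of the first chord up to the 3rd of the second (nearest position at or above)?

Gdim7 has Bb as its 3rd, and C7#5 has E as its 3rd.
Bb up to E is 6 semitones, a half step wider than a perfect fourth, so the interval is augmented.

augmented fourth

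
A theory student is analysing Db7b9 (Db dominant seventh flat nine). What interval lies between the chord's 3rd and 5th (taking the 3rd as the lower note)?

minor 3rd

The chord tones of Db7b9 (Db dominant seventh flat nine) are Db–F–Ab–Cb–Ebb.
So we need the interval from F up to Ab.
From F to Ab: 3 semitones over a third = minor.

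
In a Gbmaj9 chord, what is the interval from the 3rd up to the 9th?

Spelling the chord: Gb Bb Db F Ab.
So we need the interval from Bb up to Ab.
7 letter names make it a seventh; at 10 semitones (a half step narrower than major) the quality is minor.

minor 7th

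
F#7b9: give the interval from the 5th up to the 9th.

diminished fifth

The chord tones of F# dominant seventh flat nine are F# A# C# E G.
5th = C#; 9th = G.
5 letter names make it a fifth; at 6 semitones (a half step narrower than perfect) the quality is diminished.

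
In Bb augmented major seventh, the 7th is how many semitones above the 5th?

Spelling the chord: Bb–D–F#–A.
F# to A is a minor third: 3 semitones.

3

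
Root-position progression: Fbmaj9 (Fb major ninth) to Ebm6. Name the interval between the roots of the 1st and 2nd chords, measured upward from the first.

The roots are Fb and Eb.
Fb up to Eb spans 7 letter names and 11 semitones — a major seventh.

M7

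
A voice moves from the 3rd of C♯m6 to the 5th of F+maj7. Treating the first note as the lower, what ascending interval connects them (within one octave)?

major sixth

The 3rd of C♯m6 is E; the 5th of F+maj7 is C♯.
Counting 6 letters and 9 half steps from E gives a major sixth.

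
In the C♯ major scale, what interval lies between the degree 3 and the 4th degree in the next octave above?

minor 9th

C♯ major: C♯ D♯ E♯ F♯ G♯ A♯ B♯.
Degree 3 = E♯; scale degree 4 (up an octave) = F♯.
From E♯ to F♯: 13 semitones over a ninth = minor.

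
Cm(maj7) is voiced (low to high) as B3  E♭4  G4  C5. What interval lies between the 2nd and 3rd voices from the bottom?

Those voices are E♭4 and G4.
Counting 3 letters and 4 half steps from E♭ gives a major third.

major 3rd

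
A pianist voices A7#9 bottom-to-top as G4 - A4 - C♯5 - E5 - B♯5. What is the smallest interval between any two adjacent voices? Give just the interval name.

Adjacent intervals: G4→A4 = major second; A4→C♯5 = major third; C♯5→E5 = minor third; E5→B♯5 = augmented fifth.
The smallest is G4 to A4, a major second (2 semitones).

major second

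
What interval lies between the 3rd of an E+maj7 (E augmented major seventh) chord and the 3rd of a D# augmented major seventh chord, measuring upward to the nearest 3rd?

E+maj7 (E augmented major seventh) has G# as its 3rd, and D# augmented major seventh has F## as its 3rd.
Counting 7 letters and 11 half steps from G# gives a major seventh.

major seventh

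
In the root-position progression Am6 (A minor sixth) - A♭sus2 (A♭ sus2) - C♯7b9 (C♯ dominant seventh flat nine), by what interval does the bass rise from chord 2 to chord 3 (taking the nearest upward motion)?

The roots are A♭ and C♯.
From A♭ to C♯: 5 semitones over a third = augmented.

A3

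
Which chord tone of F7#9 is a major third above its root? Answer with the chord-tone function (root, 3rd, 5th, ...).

3rd

The chord tones of F7#9 are F-A-C-E♭-G♯.
The root is F. A major third above F is A.
A is the chord's 3rd.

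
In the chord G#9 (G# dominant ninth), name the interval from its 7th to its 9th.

major 3rd

The chord tones of G#9 are G#–B#–D#–F#–A#.
So we need the interval from F# up to A#.
Counting 3 letters and 4 half steps from F# gives a major third.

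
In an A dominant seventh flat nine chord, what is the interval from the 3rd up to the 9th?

d7

Spelling the chord: A–C#–E–G–Bb.
3rd = C#; 9th = Bb.
7 letter names make it a seventh; at 9 semitones (a whole step narrower than major) the quality is diminished.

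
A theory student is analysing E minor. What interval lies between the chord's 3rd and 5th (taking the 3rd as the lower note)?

major 3rd

The chord tones of E minor are E, G, B.
That puts G below B.
From G to B is 4 semitones, exactly the major third.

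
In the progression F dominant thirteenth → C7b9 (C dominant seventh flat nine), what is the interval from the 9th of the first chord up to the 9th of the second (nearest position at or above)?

F dominant thirteenth has G as its 9th, and C7b9 (C dominant seventh flat nine) has Db as its 9th.
From G to Db: 6 semitones over a fifth = diminished.

diminished fifth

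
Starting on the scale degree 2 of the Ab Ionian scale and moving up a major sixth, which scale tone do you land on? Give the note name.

The scale is Ab Bb C Db Eb F G.
The scale degree 2 is Bb; a major sixth above that is G — scale degree 7.

G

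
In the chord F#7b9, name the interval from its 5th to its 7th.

minor third

F#7b9: F#, A#, C#, E, G.
5th = C#; 7th = E.
From C# to E: 3 semitones over a third = minor.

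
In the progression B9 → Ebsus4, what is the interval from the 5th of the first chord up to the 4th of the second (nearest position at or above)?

d3

B9 has F# as its 5th, and Ebsus4 has Ab as its 4th.
From F# to Ab: 2 semitones over a third = diminished.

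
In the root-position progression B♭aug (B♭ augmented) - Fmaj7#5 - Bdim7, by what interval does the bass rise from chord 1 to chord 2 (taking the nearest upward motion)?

perfect fifth

The roots are B♭ and F.
From B♭ to F is 7 semitones, exactly the perfect fifth.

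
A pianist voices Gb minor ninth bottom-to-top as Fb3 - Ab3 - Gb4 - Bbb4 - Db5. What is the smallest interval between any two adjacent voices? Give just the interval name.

Adjacent intervals: Fb3→Ab3 = major third; Ab3→Gb4 = minor seventh; Gb4→Bbb4 = minor third; Bbb4→Db5 = major third.
The smallest is Gb4 to Bbb4, a minor third (3 semitones).

minor 3rd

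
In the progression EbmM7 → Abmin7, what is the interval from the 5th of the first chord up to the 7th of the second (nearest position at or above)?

m6

The 5th of EbmM7 is Bb; the 7th of Abmin7 is Gb.
From Bb to Gb: 8 semitones over a sixth = minor.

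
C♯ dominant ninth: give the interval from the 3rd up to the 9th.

minor seventh

The chord tones of C♯ dominant ninth are C♯-E♯-G♯-B-D♯.
3rd = E♯; 9th = D♯.
7 letter names make it a seventh; at 10 semitones (a half step narrower than major) the quality is minor.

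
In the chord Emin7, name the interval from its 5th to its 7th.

The chord tones of E-7 are E, G, B, D.
The 5th is B and the 7th is D.
B up to D is 3 semitones, a half step narrower than a major third, so the interval is minor.

m3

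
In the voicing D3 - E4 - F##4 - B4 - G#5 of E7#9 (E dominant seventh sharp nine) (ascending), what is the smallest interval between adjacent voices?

Adjacent intervals: D3→E4 = major ninth; E4→F##4 = augmented second; F##4→B4 = diminished fourth; B4→G#5 = major sixth.
The smallest is E4 to F##4, an augmented second (3 semitones).

augmented second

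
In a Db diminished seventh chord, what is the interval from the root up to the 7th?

diminished seventh

Db diminished seventh: Db-Fb-Abb-Cbb.
Root = Db; 7th = Cbb.
7 letter names make it a seventh; at 9 semitones (a whole step narrower than major) the quality is diminished.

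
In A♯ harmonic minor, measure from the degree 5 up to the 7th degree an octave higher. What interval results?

A♯ harmonic minor: A♯ B♯ C♯ D♯ E♯ F♯ G𝄪.
The degree 5 is E♯ and the degree 7 (up an octave) is G𝄪.
E♯ up to G𝄪 spans 10 letter names and 16 semitones — a major tenth.

major 10th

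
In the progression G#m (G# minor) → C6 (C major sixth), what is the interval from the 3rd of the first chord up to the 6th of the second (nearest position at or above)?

G#m (G# minor) has B as its 3rd, and C6 (C major sixth) has A as its 6th.
7 letter names make it a seventh; at 10 semitones (a half step narrower than major) the quality is minor.

m7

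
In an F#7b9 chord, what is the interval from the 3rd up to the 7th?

Spelling the chord: F#–A#–C#–E–G.
The 3rd is A# and the 7th is E.
From A# to E: 6 semitones over a fifth = diminished.
This 3–7 tritone is the characteristic tension at the heart of the dominant sound.

diminished fifth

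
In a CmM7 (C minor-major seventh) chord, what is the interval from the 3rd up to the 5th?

CmM7 is spelled C Eb G B.
That puts Eb below G.
Eb up to G spans 3 letter names and 4 semitones — a major third.

major 3rd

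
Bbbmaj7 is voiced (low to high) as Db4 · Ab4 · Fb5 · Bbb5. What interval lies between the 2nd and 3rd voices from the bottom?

minor sixth

Those voices are Ab4 and Fb5.
6 letter names make it a sixth; at 8 semitones (a half step narrower than major) the quality is minor.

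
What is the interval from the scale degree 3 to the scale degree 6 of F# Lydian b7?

F# lydian dominant: F# G# A# B# C# D# E.
So we need the interval from A# up to D#.
A# up to D# spans 4 letter names and 5 semitones — a perfect fourth.

perfect fourth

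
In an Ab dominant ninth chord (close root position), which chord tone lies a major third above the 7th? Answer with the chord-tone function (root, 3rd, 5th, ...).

9th

The chord tones of Ab9 are Ab–C–Eb–Gb–Bb.
The 7th is Gb. A major third above Gb is Bb.
Bb is the chord's 9th.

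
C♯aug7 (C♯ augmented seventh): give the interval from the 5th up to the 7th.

d3

Spelling the chord: C♯-E♯-G𝄪-B.
That puts G𝄪 below B.
3 letter names make it a third; at 2 semitones (a whole step narrower than major) the quality is diminished.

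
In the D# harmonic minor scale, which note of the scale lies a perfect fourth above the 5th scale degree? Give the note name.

The scale is D# E# F# G# A# B C##.
The 5th scale degree is A#; a perfect fourth above that is D# — scale degree 1.

D#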